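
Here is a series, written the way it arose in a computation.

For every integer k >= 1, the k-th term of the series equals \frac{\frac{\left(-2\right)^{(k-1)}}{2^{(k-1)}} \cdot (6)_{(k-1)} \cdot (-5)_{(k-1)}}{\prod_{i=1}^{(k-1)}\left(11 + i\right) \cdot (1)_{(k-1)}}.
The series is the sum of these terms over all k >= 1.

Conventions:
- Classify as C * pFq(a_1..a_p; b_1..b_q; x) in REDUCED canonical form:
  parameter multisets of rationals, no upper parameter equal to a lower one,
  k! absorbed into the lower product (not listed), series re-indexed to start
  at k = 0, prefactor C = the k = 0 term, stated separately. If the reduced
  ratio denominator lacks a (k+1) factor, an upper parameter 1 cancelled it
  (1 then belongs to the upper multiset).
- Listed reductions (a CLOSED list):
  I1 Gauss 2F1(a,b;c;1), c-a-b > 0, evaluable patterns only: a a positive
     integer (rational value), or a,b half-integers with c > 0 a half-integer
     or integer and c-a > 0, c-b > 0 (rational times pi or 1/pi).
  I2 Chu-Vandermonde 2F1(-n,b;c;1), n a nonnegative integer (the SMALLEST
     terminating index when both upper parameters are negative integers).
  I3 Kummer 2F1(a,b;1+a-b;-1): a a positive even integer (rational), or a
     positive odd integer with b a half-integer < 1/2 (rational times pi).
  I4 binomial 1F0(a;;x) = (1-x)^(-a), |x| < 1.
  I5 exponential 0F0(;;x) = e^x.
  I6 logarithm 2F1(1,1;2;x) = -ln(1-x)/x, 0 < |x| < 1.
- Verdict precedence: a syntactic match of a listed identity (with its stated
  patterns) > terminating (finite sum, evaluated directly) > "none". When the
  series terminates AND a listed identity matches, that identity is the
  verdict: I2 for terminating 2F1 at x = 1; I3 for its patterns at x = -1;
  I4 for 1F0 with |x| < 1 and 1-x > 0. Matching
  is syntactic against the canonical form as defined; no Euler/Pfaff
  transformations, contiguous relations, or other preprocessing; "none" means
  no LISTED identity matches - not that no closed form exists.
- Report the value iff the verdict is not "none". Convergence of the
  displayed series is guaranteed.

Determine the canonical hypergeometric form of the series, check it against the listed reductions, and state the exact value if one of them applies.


x = -1 here; the reduced form reads 2F1, upper {-5, 6}, lower {12}, C = 1. Verdict: this is Kummer's theorem (I3) (x = -1; c = 12 equals 1+a-b for upper {-5, 6}: listed pattern). Value: \frac{33}{4}.

Key step: t_0 = 1 here, and (1)_k (C = 1) is k! itself.
Step ratio: r(k) = -1 * (k-5) (k+6) / [(k+12) (k+1)] ; factor over Q: parameters, x = -1, and C = 1.


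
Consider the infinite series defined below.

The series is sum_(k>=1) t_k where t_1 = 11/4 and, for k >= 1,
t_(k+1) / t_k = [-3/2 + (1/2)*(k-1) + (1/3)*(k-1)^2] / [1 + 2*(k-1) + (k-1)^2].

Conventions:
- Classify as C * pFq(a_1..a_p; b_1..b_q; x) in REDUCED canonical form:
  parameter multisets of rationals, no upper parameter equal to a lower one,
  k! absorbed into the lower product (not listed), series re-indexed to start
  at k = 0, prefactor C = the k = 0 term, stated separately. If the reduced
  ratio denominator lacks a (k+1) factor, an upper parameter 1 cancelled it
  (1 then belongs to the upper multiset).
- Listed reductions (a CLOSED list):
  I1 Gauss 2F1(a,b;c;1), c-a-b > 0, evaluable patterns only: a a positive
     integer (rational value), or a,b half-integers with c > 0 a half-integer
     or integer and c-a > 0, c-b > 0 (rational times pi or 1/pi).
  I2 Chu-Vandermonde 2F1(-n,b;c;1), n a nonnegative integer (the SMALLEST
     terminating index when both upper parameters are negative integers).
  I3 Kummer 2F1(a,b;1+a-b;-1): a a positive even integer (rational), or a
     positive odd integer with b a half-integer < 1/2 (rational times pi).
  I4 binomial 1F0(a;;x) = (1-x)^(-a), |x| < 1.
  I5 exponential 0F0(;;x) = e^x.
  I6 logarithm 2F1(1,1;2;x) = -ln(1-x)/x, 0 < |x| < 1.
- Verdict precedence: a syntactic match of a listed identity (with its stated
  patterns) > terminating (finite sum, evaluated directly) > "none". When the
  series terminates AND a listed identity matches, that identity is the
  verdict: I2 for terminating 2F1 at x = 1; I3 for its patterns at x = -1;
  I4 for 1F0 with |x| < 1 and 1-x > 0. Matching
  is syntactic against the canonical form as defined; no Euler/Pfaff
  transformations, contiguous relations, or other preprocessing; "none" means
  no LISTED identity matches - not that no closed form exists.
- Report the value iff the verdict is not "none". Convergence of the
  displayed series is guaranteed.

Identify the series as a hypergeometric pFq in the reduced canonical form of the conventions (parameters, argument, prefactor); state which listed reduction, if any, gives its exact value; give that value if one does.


This is 11/4 * 2F1(-3/2, 3; 1; 1/3) in reduced canonical form. Verdict: no listed reduction: x = 1/3 and upper {-3/2, 3} fail every I1-I6 pattern.

Key step: x = (1/3) and roots of the ratio polynomials (prefactor 11/4) are the negated parameters.
Adjacent-term ratio: r(k) = (1/3) * (k-3/2) (k+3) / [(k+1) (k+1)] - rational in k. x = (1/3); t_0 = 11/4; negate the roots.


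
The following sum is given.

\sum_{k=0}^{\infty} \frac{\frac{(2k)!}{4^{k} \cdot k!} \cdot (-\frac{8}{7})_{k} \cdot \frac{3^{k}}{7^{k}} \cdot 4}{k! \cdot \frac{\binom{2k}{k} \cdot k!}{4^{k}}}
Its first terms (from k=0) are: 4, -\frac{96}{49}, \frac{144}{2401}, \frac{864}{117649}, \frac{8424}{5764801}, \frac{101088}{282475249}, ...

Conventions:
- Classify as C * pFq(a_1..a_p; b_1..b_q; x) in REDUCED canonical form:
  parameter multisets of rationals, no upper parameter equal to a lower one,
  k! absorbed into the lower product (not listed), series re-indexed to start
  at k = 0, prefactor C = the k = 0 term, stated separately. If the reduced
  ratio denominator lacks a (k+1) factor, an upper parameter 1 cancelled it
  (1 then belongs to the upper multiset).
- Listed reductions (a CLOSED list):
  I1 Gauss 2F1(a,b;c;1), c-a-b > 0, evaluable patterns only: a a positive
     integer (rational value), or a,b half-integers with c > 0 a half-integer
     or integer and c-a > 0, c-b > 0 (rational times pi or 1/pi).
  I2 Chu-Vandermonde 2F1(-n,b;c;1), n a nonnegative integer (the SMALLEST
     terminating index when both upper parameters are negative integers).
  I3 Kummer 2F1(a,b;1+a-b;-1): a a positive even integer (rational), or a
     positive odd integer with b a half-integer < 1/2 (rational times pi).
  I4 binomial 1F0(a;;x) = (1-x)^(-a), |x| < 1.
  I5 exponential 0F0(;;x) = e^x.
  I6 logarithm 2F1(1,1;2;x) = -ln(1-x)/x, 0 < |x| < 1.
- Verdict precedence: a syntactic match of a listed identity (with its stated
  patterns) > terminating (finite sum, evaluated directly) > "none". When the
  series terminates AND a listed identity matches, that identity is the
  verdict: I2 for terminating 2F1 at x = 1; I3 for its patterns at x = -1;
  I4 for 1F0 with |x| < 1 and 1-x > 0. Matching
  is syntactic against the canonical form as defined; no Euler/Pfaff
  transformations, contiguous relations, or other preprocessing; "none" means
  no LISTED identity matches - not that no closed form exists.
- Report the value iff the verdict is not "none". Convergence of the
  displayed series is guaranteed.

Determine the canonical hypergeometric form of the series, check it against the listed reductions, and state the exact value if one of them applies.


Reduced: x = \frac{3}{7}, 1F0, upper = {-\frac{8}{7}}, lower = {-}, C = 4. Verdict: binomial (I4) matches (the 1F0 binomial series: exponent 8/7, x = \frac{3}{7}). Exact value: 4 \cdot \left(\frac{4}{7}\right)^{\frac{8}{7}}.

The tell: from the first term 4: the two geometric factors (prefactor 4) combine into one argument.
Consecutive-term ratio: r(k) = \frac{3}{7} * (k-\frac{8}{7}) / [(k+1)] - rational in k. x = \frac{3}{7}; t_0 = 4; negate the roots.


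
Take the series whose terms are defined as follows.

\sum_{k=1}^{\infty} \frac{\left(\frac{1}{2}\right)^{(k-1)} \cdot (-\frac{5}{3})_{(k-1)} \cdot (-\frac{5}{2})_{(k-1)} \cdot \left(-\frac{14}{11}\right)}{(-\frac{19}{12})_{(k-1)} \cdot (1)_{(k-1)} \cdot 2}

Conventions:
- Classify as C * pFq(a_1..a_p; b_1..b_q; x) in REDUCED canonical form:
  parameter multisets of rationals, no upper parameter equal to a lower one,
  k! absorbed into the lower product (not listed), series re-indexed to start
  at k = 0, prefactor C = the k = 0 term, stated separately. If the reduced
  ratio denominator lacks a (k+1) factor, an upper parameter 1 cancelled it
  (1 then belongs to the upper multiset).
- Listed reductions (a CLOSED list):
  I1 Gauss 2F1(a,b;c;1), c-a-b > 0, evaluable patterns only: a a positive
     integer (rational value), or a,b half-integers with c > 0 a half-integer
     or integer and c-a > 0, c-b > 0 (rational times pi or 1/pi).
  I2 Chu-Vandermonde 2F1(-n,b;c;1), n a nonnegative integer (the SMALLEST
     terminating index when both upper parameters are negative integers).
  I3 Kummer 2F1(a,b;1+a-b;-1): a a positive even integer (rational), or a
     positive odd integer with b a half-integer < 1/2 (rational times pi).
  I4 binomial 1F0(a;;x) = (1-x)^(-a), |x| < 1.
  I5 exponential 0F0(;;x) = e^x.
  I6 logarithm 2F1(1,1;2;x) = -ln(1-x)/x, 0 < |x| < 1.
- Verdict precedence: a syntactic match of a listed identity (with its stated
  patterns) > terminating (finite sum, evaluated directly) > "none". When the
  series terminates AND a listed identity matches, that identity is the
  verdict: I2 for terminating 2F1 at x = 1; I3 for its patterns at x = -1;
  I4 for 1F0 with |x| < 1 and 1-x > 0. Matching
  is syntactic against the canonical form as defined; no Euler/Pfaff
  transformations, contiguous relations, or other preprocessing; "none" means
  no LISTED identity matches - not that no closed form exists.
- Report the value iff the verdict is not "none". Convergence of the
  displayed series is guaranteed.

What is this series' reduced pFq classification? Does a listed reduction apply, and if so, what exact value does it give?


x = \frac{1}{2} here; the reduced form reads 2F1, upper {-\frac{5}{2}, -\frac{5}{3}}, lower {-\frac{19}{12}}, C = -\frac{7}{11}. Verdict: none. No listed pattern accepts 2F1(-\frac{5}{2}, -\frac{5}{3}; -\frac{19}{12}; \frac{1}{2}).

Structural cue: x = \frac{1}{2} and (1)_k (prefactor -7/11) is k! itself.
Ratio: r(k) = \frac{1}{2} * (k-\frac{5}{2}) (k-\frac{5}{3}) / [(k-\frac{19}{12}) (k+1)] - rational; roots negated = parameters, x = \frac{1}{2}, C = -\frac{7}{11}.


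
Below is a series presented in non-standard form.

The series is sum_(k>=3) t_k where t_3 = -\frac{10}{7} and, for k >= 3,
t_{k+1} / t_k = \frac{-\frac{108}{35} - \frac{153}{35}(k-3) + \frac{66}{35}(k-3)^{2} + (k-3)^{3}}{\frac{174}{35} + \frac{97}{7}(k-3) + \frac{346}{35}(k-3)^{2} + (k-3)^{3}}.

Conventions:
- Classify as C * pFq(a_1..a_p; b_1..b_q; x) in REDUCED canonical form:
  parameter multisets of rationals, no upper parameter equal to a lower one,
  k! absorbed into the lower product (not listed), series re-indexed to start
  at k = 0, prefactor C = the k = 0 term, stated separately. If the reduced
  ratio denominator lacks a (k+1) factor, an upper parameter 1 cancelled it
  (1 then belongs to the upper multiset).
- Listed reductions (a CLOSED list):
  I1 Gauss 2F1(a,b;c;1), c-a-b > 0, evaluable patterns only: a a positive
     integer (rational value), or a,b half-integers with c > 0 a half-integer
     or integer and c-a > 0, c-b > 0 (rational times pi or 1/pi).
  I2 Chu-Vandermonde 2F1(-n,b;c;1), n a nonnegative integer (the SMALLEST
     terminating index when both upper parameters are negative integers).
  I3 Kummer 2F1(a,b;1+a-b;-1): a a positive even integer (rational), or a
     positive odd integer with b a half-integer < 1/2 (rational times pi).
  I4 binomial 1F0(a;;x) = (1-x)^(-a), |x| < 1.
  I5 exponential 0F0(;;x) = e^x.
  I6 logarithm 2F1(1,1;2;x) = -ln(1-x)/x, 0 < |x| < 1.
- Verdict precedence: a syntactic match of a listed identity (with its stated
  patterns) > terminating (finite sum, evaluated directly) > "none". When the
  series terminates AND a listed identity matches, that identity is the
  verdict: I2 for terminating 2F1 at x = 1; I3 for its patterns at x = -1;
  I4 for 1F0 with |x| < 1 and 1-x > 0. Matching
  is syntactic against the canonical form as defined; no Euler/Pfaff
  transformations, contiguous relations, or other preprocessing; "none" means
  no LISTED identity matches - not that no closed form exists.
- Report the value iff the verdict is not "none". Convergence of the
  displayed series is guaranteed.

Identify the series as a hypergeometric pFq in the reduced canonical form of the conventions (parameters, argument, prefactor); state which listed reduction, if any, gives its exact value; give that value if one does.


Prefactor -\frac{10}{7}, argument 1: 2F1 with upper {-\frac{12}{7}, 3} over lower {\frac{58}{7}}. Verdict: Gauss's theorem (I1) fires (x = 1: the Gamma ratio telescopes since c-a-b = 7 > 0 and a = 3 in Z>0). Its exact value is -\frac{34595}{50421}.

First insight: t_0 = -\frac{10}{7} here, and the parameter 3/5 appears in both the upper and lower lists and cancels.
Ratio: r(k) = 1 * (k-\frac{12}{7}) (k+3) / [(k+\frac{58}{7}) (k+1)] - rational in k, leading ratio 1; with t_0 = -\frac{10}{7}, classification follows.


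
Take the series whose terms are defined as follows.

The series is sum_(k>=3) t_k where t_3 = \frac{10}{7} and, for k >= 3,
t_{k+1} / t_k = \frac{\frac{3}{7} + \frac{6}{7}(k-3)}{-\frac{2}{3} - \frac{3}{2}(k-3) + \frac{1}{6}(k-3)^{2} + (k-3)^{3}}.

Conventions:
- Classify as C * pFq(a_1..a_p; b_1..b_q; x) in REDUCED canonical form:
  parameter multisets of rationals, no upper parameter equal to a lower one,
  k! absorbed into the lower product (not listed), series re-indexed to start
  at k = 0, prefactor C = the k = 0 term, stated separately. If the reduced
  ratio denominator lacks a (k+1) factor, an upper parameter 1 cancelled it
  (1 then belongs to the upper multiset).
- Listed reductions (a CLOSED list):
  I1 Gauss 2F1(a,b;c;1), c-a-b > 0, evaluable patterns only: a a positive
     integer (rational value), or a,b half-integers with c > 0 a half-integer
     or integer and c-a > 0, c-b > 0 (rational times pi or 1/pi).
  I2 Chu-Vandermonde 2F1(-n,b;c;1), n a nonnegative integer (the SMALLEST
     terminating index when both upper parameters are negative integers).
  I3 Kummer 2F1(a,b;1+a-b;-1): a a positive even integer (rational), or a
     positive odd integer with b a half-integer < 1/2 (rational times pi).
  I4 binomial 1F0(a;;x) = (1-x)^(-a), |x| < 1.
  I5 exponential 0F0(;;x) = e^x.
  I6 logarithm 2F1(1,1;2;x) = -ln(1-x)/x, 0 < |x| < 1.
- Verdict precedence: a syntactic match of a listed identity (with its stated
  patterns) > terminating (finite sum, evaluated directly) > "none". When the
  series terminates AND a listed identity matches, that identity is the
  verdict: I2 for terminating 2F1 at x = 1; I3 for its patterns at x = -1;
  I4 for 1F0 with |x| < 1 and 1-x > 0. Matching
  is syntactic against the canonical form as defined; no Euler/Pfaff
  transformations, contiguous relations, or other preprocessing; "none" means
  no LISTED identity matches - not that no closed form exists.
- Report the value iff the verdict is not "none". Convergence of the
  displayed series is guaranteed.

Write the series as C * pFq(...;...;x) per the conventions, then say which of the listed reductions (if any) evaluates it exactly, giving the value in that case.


x = \frac{6}{7} here; the reduced form reads 0F1, upper {-}, lower {-\frac{4}{3}}, C = \frac{10}{7}. Verdict: none - this 0F1 at x = \frac{6}{7} matches no listed pattern, and upper {-} holds no stopper.

First insight: with t_0 = \frac{10}{7}, the ratio is unreduced: k + 1/2 divides both sides (prefactor 10/7).
Adjacent-term ratio: r(k) = \frac{6}{7} * 1 / [(k-\frac{4}{3}) (k+1)] - rational in k, leading ratio \frac{6}{7}; with t_0 = \frac{10}{7}, classification follows.


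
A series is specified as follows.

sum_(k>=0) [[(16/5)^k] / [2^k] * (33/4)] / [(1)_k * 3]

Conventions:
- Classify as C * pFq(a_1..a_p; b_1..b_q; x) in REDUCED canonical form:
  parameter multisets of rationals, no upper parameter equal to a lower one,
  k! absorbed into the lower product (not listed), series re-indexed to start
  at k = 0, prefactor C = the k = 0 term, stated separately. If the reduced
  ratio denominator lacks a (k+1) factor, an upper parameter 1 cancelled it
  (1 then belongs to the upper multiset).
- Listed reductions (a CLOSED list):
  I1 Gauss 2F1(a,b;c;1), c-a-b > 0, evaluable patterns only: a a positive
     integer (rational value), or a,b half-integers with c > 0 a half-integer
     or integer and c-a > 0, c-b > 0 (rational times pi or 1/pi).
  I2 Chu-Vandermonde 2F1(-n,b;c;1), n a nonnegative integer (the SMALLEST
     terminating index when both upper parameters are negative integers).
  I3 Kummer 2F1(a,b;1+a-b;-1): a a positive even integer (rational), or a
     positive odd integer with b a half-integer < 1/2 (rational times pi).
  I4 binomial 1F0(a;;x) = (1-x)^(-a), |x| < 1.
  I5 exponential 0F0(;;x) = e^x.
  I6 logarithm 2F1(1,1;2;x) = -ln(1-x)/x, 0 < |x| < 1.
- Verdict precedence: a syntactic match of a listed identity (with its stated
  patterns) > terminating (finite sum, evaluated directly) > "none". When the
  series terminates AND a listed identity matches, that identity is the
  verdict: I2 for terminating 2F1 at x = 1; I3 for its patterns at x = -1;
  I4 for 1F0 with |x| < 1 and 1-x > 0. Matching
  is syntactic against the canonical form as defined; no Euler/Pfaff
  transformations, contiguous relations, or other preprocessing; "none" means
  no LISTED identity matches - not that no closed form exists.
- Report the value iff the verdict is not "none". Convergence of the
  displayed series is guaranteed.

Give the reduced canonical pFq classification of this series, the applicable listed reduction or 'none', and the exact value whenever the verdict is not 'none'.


At argument 8/5: a 0F0 with upper {-}, lower {-}, scaled by C = 11/4. Verdict: the I5 exponential reduction fires (the 0F0 exponential series at x = 8/5). Value: (11/4) * e^(8/5).

First insight: from the first term 11/4: the two k-th powers (C = 11/4) combine into one argument.
Step ratio: r(k) = (8/5) * 1 / [(k+1)] - rational; roots negated = parameters, x = (8/5), C = 11/4.


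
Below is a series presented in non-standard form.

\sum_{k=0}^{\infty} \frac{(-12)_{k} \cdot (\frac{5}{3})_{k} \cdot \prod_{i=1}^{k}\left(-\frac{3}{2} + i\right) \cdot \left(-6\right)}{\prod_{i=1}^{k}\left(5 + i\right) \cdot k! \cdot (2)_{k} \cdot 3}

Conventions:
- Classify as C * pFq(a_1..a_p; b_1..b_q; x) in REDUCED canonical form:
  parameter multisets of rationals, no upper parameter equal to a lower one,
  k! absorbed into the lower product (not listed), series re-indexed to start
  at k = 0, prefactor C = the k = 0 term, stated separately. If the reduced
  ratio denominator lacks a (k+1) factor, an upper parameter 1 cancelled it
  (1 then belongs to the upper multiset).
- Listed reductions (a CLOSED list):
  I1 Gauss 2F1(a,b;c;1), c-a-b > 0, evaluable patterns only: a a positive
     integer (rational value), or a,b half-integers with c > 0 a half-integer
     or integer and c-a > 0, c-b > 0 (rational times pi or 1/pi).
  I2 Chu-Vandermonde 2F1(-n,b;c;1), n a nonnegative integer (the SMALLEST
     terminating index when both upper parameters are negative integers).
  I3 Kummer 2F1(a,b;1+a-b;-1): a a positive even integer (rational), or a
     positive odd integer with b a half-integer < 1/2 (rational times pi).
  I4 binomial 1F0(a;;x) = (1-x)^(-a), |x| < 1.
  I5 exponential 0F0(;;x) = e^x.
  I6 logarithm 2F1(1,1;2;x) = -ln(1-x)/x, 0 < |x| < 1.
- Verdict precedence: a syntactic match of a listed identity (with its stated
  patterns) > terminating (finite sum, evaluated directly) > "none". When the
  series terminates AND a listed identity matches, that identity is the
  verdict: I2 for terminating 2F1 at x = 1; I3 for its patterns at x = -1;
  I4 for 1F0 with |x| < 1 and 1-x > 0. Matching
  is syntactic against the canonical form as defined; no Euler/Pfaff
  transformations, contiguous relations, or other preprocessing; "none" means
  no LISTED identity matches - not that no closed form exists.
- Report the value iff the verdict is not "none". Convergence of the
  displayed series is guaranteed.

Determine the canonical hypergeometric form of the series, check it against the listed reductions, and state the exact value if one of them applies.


Canonical form: C = -2 times 3F2 with upper {-12, -\frac{1}{2}, \frac{5}{3}}, lower {2, 6}, x = 1. Verdict: terminating - the sum ends at index 12 because -12 is a negative integer; exact evaluation follows. Sum: -\frac{3121458028546517}{947892928905216}.

First insight: t_0 being -2, the constant factors (prefactor -2) combine into one prefactor.
Term ratio: r(k) = 1 * (k-12) (k-\frac{1}{2}) (k+\frac{5}{3}) / [(k+2) (k+6) (k+1)] - poly over poly, x = 1 from leading terms; C = -2 at k = 0.


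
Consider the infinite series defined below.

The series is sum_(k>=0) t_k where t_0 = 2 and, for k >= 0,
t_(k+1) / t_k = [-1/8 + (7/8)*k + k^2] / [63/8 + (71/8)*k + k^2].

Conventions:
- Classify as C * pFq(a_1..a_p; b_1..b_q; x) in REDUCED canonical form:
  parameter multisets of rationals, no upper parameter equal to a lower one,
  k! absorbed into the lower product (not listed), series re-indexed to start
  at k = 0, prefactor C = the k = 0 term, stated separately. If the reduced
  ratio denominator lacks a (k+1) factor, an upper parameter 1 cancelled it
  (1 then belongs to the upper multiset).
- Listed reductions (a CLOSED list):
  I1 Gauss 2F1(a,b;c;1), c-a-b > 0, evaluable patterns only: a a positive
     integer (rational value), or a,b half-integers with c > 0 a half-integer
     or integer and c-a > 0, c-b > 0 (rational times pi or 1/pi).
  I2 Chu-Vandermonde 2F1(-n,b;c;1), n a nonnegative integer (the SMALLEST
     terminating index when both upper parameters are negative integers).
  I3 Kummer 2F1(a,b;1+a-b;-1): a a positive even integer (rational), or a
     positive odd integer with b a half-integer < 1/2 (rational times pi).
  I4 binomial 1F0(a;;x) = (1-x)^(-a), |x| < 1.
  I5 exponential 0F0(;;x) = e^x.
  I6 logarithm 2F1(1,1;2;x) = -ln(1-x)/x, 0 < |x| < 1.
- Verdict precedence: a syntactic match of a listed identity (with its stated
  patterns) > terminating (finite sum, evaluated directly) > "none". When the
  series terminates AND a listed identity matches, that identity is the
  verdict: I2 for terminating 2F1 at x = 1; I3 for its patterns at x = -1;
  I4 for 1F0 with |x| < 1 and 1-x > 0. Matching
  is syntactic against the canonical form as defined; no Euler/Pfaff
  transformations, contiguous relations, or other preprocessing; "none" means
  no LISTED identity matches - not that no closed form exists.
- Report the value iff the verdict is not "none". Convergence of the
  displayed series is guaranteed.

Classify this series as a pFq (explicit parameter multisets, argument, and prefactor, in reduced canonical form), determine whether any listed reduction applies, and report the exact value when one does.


At argument 1: a 2F1 with upper {-1/8, 1}, lower {63/8}, scaled by C = 2. Verdict: Gauss's theorem (I1) matches (x = 1: the Gamma ratio telescopes since c-a-b = 7 > 0 and a = 1 in Z>0). Value: 55/28.

Structural cue: x = 1 and factor the ratio over Q (C = 2): negated roots = parameters.
Ratio: r(k) = 1 * (k-1/8) (k+1) / [(k+63/8) (k+1)] - poly over poly, x = 1 from leading terms; C = 2 at k = 0.


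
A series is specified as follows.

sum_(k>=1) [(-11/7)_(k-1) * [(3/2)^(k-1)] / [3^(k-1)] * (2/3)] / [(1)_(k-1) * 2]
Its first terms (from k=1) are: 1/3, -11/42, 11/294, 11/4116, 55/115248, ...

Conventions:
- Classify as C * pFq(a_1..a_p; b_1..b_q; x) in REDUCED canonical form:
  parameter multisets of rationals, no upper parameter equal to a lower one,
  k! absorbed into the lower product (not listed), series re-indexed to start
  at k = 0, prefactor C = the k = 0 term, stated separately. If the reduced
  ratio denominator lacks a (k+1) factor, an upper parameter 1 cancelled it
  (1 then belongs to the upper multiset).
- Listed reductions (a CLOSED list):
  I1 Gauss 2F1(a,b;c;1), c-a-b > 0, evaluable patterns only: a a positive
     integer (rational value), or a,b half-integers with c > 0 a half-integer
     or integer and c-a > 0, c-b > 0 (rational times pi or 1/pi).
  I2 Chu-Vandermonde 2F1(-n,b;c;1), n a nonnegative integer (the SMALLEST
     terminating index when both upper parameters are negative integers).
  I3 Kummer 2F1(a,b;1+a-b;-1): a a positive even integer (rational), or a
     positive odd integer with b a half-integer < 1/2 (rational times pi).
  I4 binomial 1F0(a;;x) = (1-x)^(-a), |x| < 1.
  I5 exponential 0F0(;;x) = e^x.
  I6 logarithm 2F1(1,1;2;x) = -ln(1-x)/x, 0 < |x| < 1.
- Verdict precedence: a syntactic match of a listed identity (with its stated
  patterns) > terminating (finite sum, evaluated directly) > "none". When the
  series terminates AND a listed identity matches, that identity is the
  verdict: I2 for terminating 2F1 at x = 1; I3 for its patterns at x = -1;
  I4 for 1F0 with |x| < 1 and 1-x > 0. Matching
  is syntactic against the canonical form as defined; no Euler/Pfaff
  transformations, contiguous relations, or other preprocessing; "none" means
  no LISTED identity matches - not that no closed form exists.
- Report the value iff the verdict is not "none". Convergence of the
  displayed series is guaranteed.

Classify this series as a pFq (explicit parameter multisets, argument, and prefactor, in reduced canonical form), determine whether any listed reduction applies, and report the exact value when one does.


At argument 1/2: a 1F0 with upper {-11/7}, lower {-}, scaled by C = 1/3. Verdict: binomial (I4) fires (the 1F0 binomial series: exponent 11/7, x = 1/2). Hence: (1/3) * (1/2)^(11/7).

Key observation: x = (1/2) and the constant factors (C = 1/3) combine into one prefactor.
Ratio: r(k) = (1/2) * (k-11/7) / [(k+1)] - rational; roots negated = parameters, x = (1/2), C = 1/3.


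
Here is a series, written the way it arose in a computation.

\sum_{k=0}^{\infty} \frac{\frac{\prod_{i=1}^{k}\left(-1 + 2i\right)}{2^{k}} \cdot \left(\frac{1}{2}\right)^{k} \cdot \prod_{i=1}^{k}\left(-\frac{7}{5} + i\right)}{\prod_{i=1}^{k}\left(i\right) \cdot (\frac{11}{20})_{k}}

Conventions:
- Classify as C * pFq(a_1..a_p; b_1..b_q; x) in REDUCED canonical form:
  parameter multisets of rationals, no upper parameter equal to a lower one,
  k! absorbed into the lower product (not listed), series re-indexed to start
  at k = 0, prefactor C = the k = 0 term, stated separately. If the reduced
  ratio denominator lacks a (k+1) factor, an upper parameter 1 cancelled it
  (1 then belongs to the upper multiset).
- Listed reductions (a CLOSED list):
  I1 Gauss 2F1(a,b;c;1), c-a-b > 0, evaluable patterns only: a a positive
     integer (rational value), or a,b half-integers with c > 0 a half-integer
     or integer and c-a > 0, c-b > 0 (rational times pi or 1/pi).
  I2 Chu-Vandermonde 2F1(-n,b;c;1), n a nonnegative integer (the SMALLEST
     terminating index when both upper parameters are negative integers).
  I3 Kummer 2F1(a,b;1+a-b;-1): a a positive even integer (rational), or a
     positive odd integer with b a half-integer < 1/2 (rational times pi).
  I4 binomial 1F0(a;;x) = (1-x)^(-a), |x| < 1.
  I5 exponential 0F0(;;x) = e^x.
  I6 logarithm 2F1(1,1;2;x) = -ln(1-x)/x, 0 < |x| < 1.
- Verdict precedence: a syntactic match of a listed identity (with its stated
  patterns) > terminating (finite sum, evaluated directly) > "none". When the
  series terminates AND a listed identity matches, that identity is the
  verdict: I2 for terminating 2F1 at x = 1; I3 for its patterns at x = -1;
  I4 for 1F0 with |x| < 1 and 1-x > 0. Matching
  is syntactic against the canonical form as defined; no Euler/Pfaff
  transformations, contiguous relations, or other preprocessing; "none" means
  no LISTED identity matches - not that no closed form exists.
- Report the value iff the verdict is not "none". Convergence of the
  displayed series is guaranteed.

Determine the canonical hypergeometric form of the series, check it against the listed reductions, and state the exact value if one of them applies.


The tell: t_0 = 1 here, and the odd product 1*3*...*(2k-1) (prefactor 1) is 2^k (1/2)_k.
Ratio: r(k) = \frac{1}{2} * (k-\frac{2}{5}) (k+\frac{1}{2}) / [(k+\frac{11}{20}) (k+1)] - rational; roots negated = parameters, x = \frac{1}{2}, C = 1.

Reduced: x = \frac{1}{2}, 2F1, upper = {-\frac{2}{5}, \frac{1}{2}}, lower = {\frac{11}{20}}, C = 1. Verdict: none. A 2F1 with upper {-\frac{2}{5}, \frac{1}{2}} fits none of I1-I6 at x = \frac{1}{2}; the sum runs forever.


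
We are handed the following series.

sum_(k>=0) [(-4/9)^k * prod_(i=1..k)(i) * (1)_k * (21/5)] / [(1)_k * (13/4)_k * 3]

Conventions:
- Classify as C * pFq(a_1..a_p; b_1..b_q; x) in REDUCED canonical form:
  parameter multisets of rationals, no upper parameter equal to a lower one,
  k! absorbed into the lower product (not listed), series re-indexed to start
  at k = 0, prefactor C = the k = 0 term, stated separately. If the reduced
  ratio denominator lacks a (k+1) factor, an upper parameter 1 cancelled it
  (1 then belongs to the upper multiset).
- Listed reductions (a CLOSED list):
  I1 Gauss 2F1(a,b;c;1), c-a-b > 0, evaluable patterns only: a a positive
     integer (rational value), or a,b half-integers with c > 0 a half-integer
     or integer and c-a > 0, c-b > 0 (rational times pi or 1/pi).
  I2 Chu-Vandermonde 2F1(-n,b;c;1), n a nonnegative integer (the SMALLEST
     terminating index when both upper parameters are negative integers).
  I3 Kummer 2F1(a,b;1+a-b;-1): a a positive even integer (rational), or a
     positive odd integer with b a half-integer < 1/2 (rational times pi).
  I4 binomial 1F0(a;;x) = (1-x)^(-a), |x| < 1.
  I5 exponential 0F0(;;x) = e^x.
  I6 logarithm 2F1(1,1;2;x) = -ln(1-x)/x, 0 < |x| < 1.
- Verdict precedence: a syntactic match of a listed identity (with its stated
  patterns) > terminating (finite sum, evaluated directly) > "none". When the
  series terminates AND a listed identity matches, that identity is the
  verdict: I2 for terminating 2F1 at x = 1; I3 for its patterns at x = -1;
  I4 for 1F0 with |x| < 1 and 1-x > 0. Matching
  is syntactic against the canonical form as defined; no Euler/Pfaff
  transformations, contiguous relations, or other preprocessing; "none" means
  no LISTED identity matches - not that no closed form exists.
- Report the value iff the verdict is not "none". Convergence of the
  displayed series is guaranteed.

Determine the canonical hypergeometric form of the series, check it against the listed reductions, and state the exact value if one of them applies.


The series (x = -4/9) is 2F1: upper {1, 1}, lower {13/4}, prefactor 7/5. Verdict: none (x = -4/9): each listed identity misses the multisets {1, 1} ; {13/4}.

Structural cue: from the first term 7/5: (1)_k (C = 7/5, x = -4/9) is k! itself.
Term ratio: r(k) = (-4/9) * (k+1) (k+1) / [(k+13/4) (k+1)] - rational in k. x = (-4/9); t_0 = 7/5; negate the roots.


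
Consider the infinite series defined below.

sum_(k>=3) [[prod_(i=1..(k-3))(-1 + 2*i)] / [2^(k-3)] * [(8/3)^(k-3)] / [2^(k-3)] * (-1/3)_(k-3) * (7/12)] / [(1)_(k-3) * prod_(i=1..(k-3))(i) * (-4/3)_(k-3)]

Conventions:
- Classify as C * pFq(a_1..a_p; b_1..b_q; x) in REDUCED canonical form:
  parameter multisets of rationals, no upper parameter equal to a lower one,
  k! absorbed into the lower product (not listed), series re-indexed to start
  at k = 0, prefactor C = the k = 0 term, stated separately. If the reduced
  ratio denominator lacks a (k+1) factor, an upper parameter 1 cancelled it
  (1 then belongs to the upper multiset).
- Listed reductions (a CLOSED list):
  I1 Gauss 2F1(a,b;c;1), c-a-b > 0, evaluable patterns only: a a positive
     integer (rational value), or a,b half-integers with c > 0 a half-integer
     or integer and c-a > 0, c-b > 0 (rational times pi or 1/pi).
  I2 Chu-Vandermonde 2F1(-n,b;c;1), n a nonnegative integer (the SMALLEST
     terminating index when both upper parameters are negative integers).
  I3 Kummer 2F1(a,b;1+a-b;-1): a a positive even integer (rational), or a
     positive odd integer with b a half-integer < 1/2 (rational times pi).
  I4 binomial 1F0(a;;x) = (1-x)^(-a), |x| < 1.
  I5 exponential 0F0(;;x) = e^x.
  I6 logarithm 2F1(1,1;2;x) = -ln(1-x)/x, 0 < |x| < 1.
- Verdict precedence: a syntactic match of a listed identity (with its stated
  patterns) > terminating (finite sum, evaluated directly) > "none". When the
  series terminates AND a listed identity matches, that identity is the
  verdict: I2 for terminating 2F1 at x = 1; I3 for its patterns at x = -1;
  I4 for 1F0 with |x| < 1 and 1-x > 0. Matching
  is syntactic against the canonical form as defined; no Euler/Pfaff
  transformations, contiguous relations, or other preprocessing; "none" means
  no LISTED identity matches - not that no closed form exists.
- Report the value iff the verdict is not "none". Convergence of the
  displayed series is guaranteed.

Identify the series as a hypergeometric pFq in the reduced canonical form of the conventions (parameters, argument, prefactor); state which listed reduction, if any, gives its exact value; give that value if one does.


Prefactor 7/12, argument 4/3: 2F2 with upper {-1/3, 1/2} over lower {-4/3, 1}. Verdict: no listed reduction: x = 4/3 and upper {-1/3, 1/2} fail every I1-I6 pattern.

First insight: t_0 = 7/12 here, and the odd product 1*3*...*(2k-1) (C = 7/12, x = 4/3) is 2^k (1/2)_k.
Consecutive-term ratio: r(k) = (4/3) * (k-1/3) (k+1/2) / [(k-4/3) (k+1) (k+1)] - rational; roots negated = parameters, x = (4/3), C = 7/12.


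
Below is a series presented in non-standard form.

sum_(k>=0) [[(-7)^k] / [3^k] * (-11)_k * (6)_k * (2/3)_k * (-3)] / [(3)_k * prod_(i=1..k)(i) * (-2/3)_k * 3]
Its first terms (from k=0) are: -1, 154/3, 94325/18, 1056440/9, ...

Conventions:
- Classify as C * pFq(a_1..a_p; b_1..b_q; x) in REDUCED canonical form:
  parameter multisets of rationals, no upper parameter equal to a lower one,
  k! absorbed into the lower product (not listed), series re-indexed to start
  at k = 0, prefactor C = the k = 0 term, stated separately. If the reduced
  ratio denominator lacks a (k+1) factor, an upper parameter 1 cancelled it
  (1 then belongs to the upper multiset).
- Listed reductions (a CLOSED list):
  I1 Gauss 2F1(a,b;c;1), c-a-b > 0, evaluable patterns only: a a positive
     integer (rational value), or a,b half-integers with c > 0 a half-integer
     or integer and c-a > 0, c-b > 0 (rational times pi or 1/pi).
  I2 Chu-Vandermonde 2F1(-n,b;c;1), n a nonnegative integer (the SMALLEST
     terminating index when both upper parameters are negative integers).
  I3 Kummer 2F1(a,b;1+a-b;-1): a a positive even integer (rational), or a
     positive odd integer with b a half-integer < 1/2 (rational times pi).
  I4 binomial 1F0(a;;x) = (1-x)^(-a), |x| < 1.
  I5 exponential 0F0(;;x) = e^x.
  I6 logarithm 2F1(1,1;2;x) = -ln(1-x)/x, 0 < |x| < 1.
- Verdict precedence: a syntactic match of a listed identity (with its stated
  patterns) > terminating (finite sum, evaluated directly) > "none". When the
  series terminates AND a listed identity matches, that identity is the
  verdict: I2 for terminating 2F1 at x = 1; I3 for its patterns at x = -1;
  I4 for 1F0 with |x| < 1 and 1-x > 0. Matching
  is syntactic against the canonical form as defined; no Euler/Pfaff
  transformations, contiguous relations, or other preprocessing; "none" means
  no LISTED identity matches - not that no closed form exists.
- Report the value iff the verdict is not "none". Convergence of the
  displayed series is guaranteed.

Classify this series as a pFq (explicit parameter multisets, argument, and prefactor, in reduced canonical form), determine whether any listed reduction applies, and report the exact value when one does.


x = -7/3 here; the reduced form reads 3F2, upper {-11, 2/3, 6}, lower {-2/3, 3}, C = -1. Verdict: terminating. With -11 upstairs the series is a 12-term polynomial sum; evaluated term by term. Value: 630723174849577897/875106180.

The tell: with t_0 = -1, the constant factors (prefactor -1) combine into one prefactor.
Adjacent-term ratio: r(k) = (-7/3) * (k-11) (k+2/3) (k+6) / [(k-2/3) (k+3) (k+1)] - rational in k. x = (-7/3); t_0 = -1; negate the roots.


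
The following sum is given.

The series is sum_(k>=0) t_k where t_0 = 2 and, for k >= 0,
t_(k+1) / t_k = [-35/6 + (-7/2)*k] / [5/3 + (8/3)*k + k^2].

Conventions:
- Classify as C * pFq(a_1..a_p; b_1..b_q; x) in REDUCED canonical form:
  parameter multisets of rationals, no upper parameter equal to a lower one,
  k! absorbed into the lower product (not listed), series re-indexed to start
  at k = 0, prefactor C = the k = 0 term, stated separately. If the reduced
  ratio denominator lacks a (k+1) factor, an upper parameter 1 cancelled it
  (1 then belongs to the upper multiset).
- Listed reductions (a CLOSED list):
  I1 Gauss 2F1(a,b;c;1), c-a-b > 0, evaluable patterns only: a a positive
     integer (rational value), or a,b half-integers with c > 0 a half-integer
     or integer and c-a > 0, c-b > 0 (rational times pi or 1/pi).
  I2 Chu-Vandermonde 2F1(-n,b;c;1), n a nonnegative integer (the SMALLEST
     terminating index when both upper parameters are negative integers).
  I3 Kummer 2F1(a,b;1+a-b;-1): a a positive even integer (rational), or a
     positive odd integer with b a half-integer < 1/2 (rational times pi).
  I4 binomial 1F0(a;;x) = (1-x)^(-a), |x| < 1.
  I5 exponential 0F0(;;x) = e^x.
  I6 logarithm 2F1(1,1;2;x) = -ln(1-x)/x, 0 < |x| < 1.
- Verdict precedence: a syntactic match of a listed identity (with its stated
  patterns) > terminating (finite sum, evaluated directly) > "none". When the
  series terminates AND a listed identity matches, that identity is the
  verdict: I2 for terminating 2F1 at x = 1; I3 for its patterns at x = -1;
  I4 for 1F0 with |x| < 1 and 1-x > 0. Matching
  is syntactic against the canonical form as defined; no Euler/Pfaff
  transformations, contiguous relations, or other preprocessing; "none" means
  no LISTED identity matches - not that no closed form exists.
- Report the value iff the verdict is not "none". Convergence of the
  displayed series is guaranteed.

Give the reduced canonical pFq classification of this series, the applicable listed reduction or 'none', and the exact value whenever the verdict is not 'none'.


x = -7/2 here; the reduced form reads 0F0, upper {-}, lower {-}, C = 2. Verdict: this is the exponential series (I5) (the 0F0 exponential series at x = -7/2). Value: 2 * e^(-7/2).

Structural cue: with t_0 = 2, the parameter 5/3 appears in both the upper and lower lists and cancels.
Adjacent-term ratio: r(k) = (-7/2) * 1 / [(k+1)] - poly over poly, x = (-7/2) from leading terms; C = 2 at k = 0.


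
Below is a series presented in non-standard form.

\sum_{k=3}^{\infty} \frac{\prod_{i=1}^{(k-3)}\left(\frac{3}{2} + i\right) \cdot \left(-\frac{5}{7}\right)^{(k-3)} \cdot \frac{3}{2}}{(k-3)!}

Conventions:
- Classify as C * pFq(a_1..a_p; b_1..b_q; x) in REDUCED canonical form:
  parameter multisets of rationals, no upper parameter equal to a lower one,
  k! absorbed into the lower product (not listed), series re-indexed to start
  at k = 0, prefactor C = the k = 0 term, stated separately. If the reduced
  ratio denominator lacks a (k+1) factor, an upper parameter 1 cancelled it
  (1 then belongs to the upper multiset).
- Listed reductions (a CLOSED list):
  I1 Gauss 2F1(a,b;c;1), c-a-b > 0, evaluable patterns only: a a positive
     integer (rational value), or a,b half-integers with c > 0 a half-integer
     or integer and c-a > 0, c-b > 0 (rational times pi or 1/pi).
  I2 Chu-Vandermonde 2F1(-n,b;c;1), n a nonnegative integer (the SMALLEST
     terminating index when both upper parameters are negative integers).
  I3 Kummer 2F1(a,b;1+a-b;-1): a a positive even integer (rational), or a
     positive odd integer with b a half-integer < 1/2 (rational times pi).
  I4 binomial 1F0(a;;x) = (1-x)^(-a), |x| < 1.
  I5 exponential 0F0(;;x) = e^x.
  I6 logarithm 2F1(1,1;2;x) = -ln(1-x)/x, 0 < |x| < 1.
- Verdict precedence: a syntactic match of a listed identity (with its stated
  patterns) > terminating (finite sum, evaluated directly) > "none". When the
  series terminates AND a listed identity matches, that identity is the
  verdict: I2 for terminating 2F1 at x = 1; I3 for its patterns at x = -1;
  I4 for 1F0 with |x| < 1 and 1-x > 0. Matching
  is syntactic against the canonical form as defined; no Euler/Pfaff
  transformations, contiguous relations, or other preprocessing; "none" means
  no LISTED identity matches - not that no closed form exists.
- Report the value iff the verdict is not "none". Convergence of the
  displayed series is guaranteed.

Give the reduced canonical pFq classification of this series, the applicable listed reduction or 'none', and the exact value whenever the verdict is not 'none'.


Key step: t_0 being \frac{3}{2}, the running product (C = 3/2) telescopes to a rising factorial.
Ratio: r(k) = -\frac{5}{7} * (k+\frac{5}{2}) / [(k+1)] - rational in k. x = -\frac{5}{7}; t_0 = \frac{3}{2}; negate the roots.

Classification (C = \frac{3}{2}): 1F0 with upper {\frac{5}{2}}, lower {-}, argument x = -\frac{5}{7}. Verdict: this is binomial (I4) (the 1F0 binomial series: exponent -5/2, x = -\frac{5}{7}). Sum: \frac{3}{2} \cdot \left(\frac{12}{7}\right)^{-\frac{5}{2}}.
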